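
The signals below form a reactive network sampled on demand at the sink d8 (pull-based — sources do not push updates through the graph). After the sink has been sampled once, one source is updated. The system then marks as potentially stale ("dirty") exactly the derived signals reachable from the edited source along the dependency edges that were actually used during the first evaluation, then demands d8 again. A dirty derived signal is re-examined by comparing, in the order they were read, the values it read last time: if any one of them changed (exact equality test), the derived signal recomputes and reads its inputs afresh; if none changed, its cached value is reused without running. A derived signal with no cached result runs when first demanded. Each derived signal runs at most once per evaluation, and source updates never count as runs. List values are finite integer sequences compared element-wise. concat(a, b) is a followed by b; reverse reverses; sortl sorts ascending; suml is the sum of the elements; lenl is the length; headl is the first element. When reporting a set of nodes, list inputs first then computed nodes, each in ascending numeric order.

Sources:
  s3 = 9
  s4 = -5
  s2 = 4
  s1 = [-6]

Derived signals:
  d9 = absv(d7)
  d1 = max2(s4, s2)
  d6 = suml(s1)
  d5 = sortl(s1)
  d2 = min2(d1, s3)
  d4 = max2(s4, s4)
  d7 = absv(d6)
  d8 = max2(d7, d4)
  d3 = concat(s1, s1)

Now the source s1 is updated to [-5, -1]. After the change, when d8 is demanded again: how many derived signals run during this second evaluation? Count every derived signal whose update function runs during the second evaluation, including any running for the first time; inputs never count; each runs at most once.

Initial pass — values computed on the first demand:
  d4 = max2(-5, -5) = -5
  d6 = suml([-6]) = -6
  d7 = absv(-6) = 6
  d8 = max2(6, -5) = 6

Second demand — change propagation:
  d6: re-runs because s1 [-6]->[-5, -1]; new result -6 (unchanged).
  d7: re-examined; everything it read last time is the same (d6 unchanged) — cache 6 kept, no run.
  d8: re-examined; everything it read last time is the same (d7 unchanged, d4 unchanged) — cache 6 kept, no run.

The important point: d6 recomputes to an identical value, and the output ends up unchanged.

Run set: d6 (1 run).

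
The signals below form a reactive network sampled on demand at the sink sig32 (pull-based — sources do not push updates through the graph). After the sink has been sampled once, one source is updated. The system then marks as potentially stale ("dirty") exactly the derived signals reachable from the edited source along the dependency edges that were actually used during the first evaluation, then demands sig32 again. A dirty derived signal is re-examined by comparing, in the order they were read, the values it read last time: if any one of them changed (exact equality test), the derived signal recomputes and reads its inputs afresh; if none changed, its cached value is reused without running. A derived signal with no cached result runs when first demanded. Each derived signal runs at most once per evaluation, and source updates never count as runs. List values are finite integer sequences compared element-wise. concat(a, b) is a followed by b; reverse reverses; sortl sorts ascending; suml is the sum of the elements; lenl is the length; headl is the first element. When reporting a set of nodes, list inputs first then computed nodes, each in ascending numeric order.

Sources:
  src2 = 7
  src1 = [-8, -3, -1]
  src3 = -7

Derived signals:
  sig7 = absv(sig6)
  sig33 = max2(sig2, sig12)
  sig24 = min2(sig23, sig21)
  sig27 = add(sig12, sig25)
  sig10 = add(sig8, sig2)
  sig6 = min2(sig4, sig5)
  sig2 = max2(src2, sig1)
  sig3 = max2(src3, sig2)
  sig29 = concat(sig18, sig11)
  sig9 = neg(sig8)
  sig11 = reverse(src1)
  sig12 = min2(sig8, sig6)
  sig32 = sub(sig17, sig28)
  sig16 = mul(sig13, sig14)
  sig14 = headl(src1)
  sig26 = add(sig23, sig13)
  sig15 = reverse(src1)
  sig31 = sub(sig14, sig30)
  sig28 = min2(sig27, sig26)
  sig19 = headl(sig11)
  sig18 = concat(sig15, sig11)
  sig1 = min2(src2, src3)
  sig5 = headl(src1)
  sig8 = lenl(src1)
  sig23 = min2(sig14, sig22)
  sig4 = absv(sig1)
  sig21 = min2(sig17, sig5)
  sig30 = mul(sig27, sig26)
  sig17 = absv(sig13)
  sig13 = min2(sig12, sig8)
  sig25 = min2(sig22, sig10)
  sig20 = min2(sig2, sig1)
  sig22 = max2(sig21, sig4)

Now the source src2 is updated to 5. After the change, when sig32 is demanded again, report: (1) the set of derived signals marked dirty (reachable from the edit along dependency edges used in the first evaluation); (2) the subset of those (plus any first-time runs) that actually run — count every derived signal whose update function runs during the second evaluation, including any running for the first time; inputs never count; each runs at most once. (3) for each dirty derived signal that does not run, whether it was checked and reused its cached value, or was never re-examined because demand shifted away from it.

Initial pass — values computed on the first demand:
  sig1 = min2(7, -7) = -7
  sig2 = max2(7, -7) = 7
  sig4 = absv(-7) = 7
  sig5 = headl([-8, -3, -1]) = -8
  sig6 = min2(7, -8) = -8
  sig8 = lenl([-8, -3, -1]) = 3
  sig10 = add(3, 7) = 10
  sig12 = min2(3, -8) = -8
  sig13 = min2(-8, 3) = -8
  sig14 = headl([-8, -3, -1]) = -8
  sig17 = absv(-8) = 8
  sig21 = min2(8, -8) = -8
  sig22 = max2(-8, 7) = 7
  sig23 = min2(-8, 7) = -8
  sig25 = min2(7, 10) = 7
  sig26 = add(-8, -8) = -16
  sig27 = add(-8, 7) = -1
  sig28 = min2(-1, -16) = -16
  sig32 = sub(8, -16) = 24

Second demand — change propagation:
  sig1: re-runs because src2 7->5; new result -7 (unchanged).
  sig2: re-runs because src2 7->5; new result 5.
  sig4: re-examined; everything it read last time is the same (sig1 unchanged) — cache 7 kept, no run.
  sig6: re-examined; everything it read last time is the same (sig4 unchanged, sig5 unchanged) — cache -8 kept, no run.
  sig10: re-runs because sig2 7->5; new result 8.
  sig12: re-examined; everything it read last time is the same (sig8 unchanged, sig6 unchanged) — cache -8 kept, no run.
  sig13: re-examined; everything it read last time is the same (sig12 unchanged, sig8 unchanged) — cache -8 kept, no run.
  sig17: re-examined; everything it read last time is the same (sig13 unchanged) — cache 8 kept, no run.
  sig21: re-examined; everything it read last time is the same (sig17 unchanged, sig5 unchanged) — cache -8 kept, no run.
  sig22: re-examined; everything it read last time is the same (sig21 unchanged, sig4 unchanged) — cache 7 kept, no run.
  sig23: re-examined; everything it read last time is the same (sig14 unchanged, sig22 unchanged) — cache -8 kept, no run.
  sig25: re-runs because sig10 10->8; new result 7 (unchanged).
  sig26: re-examined; everything it read last time is the same (sig23 unchanged, sig13 unchanged) — cache -16 kept, no run.
  sig27: re-examined; everything it read last time is the same (sig12 unchanged, sig25 unchanged) — cache -1 kept, no run.
  sig28: re-examined; everything it read last time is the same (sig27 unchanged, sig26 unchanged) — cache -16 kept, no run.
  sig32: re-examined; everything it read last time is the same (sig17 unchanged, sig28 unchanged) — cache 24 kept, no run.

The important point: at sig4 every value read last time is unchanged, so the dirty flag clears without a run.

Dirty set: sig1, sig2, sig4, sig6, sig10, sig12, sig13, sig17, sig21, sig22, sig23, sig25, sig26, sig27, sig28, sig32.
Run set: sig1, sig2, sig10, sig25 (4 run).
Re-examined without running (cache reused): sig4, sig6, sig12, sig13, sig17, sig21, sig22, sig23, sig26, sig27, sig28, sig32.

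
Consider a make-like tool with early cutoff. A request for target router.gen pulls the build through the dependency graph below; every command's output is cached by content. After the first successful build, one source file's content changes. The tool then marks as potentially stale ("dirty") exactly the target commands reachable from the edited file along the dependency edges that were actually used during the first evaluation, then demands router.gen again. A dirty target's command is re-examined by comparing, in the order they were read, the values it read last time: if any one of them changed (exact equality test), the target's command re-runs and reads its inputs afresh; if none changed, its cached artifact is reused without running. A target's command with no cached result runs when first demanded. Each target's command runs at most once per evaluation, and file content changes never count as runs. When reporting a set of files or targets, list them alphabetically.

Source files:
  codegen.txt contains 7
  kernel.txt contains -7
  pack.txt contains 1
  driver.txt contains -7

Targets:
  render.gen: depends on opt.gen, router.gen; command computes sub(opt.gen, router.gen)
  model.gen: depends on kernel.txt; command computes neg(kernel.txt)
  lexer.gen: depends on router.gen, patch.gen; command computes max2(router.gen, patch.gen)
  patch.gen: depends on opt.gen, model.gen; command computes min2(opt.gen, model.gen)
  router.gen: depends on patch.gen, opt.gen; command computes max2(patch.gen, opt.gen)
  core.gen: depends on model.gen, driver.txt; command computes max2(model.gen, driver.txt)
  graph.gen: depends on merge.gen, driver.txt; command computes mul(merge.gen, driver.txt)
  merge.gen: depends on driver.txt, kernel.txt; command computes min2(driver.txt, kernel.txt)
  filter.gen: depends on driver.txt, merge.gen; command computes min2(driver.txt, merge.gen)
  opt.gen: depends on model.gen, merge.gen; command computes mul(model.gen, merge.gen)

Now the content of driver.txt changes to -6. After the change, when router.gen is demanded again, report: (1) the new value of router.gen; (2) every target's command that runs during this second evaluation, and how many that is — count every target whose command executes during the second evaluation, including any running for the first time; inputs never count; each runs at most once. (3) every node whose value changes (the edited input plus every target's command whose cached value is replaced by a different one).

First demand of the output computes:
  merge.gen = min2(-7, -7) = -7
  model.gen = neg(-7) = 7
  opt.gen = mul(7, -7) = -49
  patch.gen = min2(-49, 7) = -49
  router.gen = max2(-49, -49) = -49

After the edit, cleaning proceeds:
  merge.gen: a read changed (driver.txt -7->-6) — executes, giving -7 — identical to its old value.
  opt.gen: dirty, but its reads are unchanged (model.gen unchanged, merge.gen unchanged); cached -49 stands.
  patch.gen: dirty, but its reads are unchanged (opt.gen unchanged, model.gen unchanged); cached -49 stands.
  router.gen: dirty, but its reads are unchanged (patch.gen unchanged, opt.gen unchanged); cached -49 stands.

Note the absorption at merge.gen: it re-runs yet its value is the same, leaving the output's value untouched.

Demanding router.gen again yields -49.
1 target commands run: merge.gen.
The nodes whose values change: driver.txt.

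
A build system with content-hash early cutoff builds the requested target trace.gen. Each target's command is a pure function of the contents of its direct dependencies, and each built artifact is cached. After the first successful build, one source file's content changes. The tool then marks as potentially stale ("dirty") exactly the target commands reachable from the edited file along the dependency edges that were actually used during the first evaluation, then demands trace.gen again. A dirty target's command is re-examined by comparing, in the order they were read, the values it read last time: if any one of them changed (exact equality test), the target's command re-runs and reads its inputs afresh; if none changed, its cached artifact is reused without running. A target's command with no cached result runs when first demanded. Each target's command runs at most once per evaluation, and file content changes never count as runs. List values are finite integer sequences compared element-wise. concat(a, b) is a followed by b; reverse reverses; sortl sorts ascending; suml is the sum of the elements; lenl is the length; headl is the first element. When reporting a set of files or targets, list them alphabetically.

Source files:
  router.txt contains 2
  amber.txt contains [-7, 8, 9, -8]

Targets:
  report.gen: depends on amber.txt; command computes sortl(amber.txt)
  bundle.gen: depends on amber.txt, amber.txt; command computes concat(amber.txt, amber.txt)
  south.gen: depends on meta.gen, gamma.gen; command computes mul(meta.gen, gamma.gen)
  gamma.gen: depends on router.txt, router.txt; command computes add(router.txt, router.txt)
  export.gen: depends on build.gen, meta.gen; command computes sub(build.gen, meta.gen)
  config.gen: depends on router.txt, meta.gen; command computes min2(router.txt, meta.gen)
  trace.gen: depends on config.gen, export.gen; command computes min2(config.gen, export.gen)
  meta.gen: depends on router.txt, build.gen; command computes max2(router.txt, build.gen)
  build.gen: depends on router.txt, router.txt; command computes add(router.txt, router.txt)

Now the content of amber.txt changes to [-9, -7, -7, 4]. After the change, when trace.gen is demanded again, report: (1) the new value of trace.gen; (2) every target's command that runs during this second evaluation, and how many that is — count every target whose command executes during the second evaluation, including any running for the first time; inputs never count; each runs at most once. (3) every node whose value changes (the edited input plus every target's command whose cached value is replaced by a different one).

New value of trace.gen: 0.
Target commands that run: none — 0 in total.
Values that change: amber.txt.
Key observation: amber.txt is never demanded by the output, so the edit triggers no recomputation at all.

First evaluation (everything demanded from the output):
  build.gen = add(2, 2) = 4
  meta.gen = max2(2, 4) = 4
  config.gen = min2(2, 4) = 2
  export.gen = sub(4, 4) = 0
  trace.gen = min2(2, 0) = 0

Propagation after the edit:
  amber.txt feeds no computation that the output demands — nothing is marked dirty and nothing runs.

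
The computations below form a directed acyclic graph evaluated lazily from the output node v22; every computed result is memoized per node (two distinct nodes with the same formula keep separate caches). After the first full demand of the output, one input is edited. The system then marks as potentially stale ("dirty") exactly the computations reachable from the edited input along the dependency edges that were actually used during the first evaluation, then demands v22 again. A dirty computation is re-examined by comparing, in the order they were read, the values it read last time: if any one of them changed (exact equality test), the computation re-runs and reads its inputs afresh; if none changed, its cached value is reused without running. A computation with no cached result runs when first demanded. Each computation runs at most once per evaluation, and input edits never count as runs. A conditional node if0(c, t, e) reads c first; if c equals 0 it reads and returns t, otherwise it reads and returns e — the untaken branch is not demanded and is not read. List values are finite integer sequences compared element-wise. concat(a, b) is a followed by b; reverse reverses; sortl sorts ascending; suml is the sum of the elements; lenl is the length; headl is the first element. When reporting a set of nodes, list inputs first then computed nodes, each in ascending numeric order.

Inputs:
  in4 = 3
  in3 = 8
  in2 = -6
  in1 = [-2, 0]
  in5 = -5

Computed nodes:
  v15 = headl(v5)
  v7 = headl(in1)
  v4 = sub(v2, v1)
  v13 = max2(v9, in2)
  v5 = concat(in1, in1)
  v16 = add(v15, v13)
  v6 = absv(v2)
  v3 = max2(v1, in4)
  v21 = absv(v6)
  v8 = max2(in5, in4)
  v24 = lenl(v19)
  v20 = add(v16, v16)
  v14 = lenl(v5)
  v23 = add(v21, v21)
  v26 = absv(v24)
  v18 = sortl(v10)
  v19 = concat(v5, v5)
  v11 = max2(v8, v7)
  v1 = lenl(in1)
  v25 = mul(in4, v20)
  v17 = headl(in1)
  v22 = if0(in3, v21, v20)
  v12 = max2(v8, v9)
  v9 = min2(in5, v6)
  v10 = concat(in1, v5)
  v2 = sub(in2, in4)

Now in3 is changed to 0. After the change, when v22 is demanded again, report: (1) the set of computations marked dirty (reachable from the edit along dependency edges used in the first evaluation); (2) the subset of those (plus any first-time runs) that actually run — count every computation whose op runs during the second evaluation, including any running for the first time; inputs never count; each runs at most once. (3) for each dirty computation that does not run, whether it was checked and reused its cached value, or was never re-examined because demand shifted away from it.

The edit dirties: v22.
2 computations run: v21, v22.
No dirty computation escaped a run.
Note the branch switch — v21 had no cache and runs now for the first time.

First demand of the output computes:
  v2 = sub(-6, 3) = -9
  v5 = concat([-2, 0], [-2, 0]) = [-2, 0, -2, 0]
  v6 = absv(-9) = 9
  v9 = min2(-5, 9) = -5
  v13 = max2(-5, -6) = -5
  v15 = headl([-2, 0, -2, 0]) = -2
  v16 = add(-2, -5) = -7
  v20 = add(-7, -7) = -14
  v22 = if0(in3=8 -> else branch v20) = -14

After the edit, cleaning proceeds:
  v21: had never run; runs now, result 9.
  v22: a read changed (in3 8->0) — executes, giving 9.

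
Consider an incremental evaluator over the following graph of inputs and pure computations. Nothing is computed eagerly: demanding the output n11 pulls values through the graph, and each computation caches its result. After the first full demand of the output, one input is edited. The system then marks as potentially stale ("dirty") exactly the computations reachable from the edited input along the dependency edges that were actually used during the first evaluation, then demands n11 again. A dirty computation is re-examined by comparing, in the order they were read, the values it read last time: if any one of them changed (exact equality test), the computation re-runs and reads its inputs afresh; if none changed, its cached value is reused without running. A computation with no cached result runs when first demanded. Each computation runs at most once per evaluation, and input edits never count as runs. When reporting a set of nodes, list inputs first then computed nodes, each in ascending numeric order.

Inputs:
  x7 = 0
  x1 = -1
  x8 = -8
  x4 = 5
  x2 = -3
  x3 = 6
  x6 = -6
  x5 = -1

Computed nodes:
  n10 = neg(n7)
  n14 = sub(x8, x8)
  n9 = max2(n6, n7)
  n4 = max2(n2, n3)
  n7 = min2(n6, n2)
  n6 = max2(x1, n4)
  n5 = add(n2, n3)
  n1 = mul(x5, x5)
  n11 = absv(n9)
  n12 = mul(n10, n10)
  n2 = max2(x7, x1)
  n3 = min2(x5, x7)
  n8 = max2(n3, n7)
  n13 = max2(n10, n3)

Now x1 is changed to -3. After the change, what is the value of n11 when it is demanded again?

n11 now evaluates to 0.
The important point: at n4 every value read last time is unchanged, so the dirty flag clears without a run.

Initial pass — values computed on the first demand:
  n2 = max2(0, -1) = 0
  n3 = min2(-1, 0) = -1
  n4 = max2(0, -1) = 0
  n6 = max2(-1, 0) = 0
  n7 = min2(0, 0) = 0
  n9 = max2(0, 0) = 0
  n11 = absv(0) = 0

Second demand — change propagation:
  n2: re-runs because x1 -1->-3; new result 0 (unchanged).
  n4: re-examined; everything it read last time is the same (n2 unchanged, n3 unchanged) — cache 0 kept, no run.
  n6: re-runs because x1 -1->-3; new result 0 (unchanged).
  n7: re-examined; everything it read last time is the same (n6 unchanged, n2 unchanged) — cache 0 kept, no run.
  n9: re-examined; everything it read last time is the same (n6 unchanged, n7 unchanged) — cache 0 kept, no run.
  n11: re-examined; everything it read last time is the same (n9 unchanged) — cache 0 kept, no run.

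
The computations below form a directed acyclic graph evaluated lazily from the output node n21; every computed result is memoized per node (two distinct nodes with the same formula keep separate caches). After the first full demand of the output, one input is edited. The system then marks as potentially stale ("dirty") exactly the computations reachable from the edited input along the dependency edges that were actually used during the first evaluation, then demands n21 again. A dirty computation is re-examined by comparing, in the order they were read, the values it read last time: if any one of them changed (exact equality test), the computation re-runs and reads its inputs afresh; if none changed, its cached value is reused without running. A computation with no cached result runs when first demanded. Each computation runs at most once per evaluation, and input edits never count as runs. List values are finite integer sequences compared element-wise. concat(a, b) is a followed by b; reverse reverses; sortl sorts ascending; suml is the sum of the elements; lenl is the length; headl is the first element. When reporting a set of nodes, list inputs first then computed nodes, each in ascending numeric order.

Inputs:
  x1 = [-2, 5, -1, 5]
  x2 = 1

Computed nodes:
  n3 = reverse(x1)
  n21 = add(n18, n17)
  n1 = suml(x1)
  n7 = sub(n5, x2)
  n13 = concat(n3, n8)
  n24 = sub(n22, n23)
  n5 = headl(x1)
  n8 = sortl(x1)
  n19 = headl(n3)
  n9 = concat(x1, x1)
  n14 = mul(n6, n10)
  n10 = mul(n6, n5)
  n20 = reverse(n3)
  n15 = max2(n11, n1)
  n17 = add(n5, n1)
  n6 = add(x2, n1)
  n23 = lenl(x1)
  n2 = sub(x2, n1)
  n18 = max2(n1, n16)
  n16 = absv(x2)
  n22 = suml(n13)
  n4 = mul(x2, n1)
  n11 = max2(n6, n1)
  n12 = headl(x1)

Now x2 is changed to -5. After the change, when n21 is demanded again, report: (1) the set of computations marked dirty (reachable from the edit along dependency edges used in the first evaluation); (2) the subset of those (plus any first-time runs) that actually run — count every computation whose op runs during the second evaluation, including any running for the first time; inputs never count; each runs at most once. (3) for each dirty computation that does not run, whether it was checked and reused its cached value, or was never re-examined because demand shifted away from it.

First demand of the output computes:
  n1 = suml([-2, 5, -1, 5]) = 7
  n5 = headl([-2, 5, -1, 5]) = -2
  n16 = absv(1) = 1
  n17 = add(-2, 7) = 5
  n18 = max2(7, 1) = 7
  n21 = add(7, 5) = 12

After the edit, cleaning proceeds:
  n16: a read changed (x2 1->-5) — executes, giving 5.
  n18: a read changed (n16 1->5) — executes, giving 7 — identical to its old value.
  n21: dirty, but its reads are unchanged (n18 unchanged, n17 unchanged); cached 12 stands.

Note the absorption at n18: it re-runs yet its value is the same, leaving the output's value untouched.

The edit dirties: n16, n18, n21.
2 computations run: n16, n18.
Cache hits after checking: n21.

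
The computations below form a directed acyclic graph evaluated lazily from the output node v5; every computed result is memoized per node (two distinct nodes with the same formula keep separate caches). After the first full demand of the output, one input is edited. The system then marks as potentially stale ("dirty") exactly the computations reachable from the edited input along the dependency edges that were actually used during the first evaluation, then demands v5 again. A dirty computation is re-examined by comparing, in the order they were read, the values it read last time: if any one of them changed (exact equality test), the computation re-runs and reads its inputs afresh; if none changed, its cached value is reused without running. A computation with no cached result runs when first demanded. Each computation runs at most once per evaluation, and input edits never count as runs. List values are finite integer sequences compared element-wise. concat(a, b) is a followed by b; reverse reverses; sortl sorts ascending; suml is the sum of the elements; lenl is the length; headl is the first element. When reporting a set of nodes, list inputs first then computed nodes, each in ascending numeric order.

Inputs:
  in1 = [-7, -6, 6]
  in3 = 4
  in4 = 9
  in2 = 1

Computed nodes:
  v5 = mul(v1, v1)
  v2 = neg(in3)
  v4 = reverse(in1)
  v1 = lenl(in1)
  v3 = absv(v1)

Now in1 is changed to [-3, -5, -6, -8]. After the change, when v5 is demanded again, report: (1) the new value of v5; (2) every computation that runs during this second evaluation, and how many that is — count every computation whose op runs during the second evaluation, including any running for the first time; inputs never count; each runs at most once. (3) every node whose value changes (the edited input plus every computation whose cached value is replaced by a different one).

Demanding v5 again yields 16.
2 computations run: v1, v5.
The nodes whose values change: in1, v1, v5.

First demand of the output computes:
  v1 = lenl([-7, -6, 6]) = 3
  v5 = mul(3, 3) = 9

After the edit, cleaning proceeds:
  v1: a read changed (in1 [-7, -6, 6]->[-3, -5, -6, -8]) — executes, giving 4.
  v5: a read changed (v1 3->4; v1 3->4) — executes, giving 16.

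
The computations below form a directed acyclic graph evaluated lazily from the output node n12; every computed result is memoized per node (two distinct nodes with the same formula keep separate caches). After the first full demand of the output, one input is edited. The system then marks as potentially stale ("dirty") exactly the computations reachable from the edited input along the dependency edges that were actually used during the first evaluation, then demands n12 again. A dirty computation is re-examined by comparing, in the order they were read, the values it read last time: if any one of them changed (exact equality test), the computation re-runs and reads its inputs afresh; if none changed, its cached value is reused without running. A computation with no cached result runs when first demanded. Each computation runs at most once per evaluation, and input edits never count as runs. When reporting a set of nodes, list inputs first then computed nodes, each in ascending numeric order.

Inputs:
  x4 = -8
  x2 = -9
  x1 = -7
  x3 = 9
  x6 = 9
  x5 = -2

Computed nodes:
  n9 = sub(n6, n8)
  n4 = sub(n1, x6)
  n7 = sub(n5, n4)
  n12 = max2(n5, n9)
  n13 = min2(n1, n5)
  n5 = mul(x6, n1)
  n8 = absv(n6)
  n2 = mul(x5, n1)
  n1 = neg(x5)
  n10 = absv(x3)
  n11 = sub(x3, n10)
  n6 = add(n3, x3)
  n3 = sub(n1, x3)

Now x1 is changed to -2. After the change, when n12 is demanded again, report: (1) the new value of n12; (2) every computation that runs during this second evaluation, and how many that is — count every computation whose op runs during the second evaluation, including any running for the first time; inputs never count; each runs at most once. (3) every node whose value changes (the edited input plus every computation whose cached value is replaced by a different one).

First demand of the output computes:
  n1 = neg(-2) = 2
  n3 = sub(2, 9) = -7
  n5 = mul(9, 2) = 18
  n6 = add(-7, 9) = 2
  n8 = absv(2) = 2
  n9 = sub(2, 2) = 0
  n12 = max2(18, 0) = 18

After the edit, cleaning proceeds:
  no node depends on x1 at all; the second demand re-runs nothing.

Note the shortcut — nothing in the graph depends on x1 at all, so no recomputation happens.

Demanding n12 again yields 18.
0 computations run: none.
The nodes whose values change: x1.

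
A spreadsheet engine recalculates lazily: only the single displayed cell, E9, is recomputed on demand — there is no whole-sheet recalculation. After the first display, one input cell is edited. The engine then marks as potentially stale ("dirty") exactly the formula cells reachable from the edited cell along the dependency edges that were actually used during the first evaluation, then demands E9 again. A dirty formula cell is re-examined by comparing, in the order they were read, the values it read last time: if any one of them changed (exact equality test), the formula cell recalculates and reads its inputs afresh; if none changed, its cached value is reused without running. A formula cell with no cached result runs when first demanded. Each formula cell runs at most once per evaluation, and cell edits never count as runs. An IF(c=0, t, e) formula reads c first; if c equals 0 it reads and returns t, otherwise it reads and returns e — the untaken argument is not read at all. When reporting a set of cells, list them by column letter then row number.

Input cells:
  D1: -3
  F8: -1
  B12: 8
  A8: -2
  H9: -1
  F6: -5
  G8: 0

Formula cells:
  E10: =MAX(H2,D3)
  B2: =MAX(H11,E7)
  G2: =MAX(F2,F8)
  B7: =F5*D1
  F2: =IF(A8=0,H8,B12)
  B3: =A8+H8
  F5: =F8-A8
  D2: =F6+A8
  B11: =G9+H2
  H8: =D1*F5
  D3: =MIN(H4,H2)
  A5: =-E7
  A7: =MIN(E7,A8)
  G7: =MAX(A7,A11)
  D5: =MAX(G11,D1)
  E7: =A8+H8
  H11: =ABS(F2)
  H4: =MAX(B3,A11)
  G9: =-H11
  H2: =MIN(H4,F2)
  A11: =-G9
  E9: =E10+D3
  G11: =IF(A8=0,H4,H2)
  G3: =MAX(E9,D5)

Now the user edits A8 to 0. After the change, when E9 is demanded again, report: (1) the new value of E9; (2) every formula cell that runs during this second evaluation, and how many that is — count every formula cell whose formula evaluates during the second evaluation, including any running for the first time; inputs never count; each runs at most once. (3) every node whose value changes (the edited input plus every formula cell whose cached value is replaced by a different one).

First evaluation (everything demanded from the output):
  F5 = -1 - -2 = 1
  H8 = -3 * 1 = -3
  B3 = -2 + -3 = -5
  F2 = IF(A8=0: A8=-2 -> else branch B12) = 8
  H11 = ABS(8) = 8
  G9 = -(8) = -8
  A11 = -(-8) = 8
  H4 = MAX(-5, 8) = 8
  H2 = MIN(8, 8) = 8
  D3 = MIN(8, 8) = 8
  E10 = MAX(8, 8) = 8
  E9 = 8 + 8 = 16

Propagation after the edit:
  F5: runs — A8 -2->0; result -1.
  H8: runs — F5 1->-1; result 3.
  B3: runs — A8 -2->0; H8 -3->3; result 3.
  F2: runs — A8 -2->0; result 3.
  H11: runs — F2 8->3; result 3.
  G9: runs — H11 8->3; result -3.
  A11: runs — G9 -8->-3; result 3.
  H4: runs — B3 -5->3; A11 8->3; result 3.
  H2: runs — H4 8->3; F2 8->3; result 3.
  D3: runs — H4 8->3; H2 8->3; result 3.
  E10: runs — H2 8->3; D3 8->3; result 3.
  E9: runs — E10 8->3; D3 8->3; result 6.

New value of E9: 6.
Formula cells that run: A11, B3, D3, E9, E10, F2, F5, G9, H2, H4, H8, H11 — 12 in total.
Values that change: A8, A11, B3, D3, E9, E10, F2, F5, G9, H2, H4, H8, H11.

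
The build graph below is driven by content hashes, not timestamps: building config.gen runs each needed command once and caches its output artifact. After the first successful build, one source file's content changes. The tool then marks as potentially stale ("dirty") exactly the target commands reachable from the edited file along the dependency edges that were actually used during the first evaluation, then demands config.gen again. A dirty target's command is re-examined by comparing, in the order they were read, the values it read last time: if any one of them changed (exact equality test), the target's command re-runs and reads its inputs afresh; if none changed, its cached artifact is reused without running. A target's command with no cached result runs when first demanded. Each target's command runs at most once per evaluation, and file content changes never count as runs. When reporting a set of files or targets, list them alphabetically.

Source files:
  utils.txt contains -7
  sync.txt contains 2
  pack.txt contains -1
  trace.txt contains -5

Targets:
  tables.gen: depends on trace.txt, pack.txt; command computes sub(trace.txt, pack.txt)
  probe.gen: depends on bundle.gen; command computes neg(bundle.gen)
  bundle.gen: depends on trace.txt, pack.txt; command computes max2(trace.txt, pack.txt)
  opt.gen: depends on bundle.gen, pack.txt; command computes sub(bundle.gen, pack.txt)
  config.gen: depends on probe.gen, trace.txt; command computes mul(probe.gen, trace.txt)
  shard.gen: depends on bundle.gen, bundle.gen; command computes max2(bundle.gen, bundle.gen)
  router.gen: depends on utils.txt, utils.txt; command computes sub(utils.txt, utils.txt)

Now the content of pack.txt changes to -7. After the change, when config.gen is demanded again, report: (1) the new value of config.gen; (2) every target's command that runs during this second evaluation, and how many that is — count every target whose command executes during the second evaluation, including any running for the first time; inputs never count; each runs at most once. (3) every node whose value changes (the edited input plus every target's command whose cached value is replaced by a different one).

Initial pass — values computed on the first demand:
  bundle.gen = max2(-5, -1) = -1
  probe.gen = neg(-1) = 1
  config.gen = mul(1, -5) = -5

Second demand — change propagation:
  bundle.gen: re-runs because pack.txt -1->-7; new result -5.
  probe.gen: re-runs because bundle.gen -1->-5; new result 5.
  config.gen: re-runs because probe.gen 1->5; new result -25.

config.gen now evaluates to -25.
Run set: bundle.gen, config.gen, probe.gen (3 run).
Changed values: bundle.gen, config.gen, pack.txt, probe.gen.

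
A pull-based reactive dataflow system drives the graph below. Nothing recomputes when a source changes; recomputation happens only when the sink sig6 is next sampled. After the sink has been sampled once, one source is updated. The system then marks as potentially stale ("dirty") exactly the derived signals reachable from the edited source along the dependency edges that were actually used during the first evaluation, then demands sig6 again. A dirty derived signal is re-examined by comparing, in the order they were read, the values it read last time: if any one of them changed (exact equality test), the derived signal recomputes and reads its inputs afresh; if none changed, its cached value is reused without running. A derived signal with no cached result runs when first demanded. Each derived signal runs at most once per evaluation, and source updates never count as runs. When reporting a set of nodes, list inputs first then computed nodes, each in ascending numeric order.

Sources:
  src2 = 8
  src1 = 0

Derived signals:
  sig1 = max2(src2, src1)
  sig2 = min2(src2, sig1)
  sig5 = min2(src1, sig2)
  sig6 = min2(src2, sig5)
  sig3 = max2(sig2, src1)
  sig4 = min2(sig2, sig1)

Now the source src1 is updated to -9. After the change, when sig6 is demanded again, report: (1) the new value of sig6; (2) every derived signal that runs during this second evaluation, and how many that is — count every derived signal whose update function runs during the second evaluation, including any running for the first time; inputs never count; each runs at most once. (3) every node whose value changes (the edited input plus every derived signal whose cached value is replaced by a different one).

New value of sig6: -9.
Derived signals that run: sig1, sig5, sig6 — 3 in total.
Values that change: src1, sig5, sig6.
Key observation: the cutoff stops propagation at sig2 — its inputs' values are unchanged, so it reuses its cache.

First evaluation (everything demanded from the output):
  sig1 = max2(8, 0) = 8
  sig2 = min2(8, 8) = 8
  sig5 = min2(0, 8) = 0
  sig6 = min2(8, 0) = 0

Propagation after the edit:
  sig1: runs — src1 0->-9; result 8 (same value as before).
  sig2: checked — values it read are unchanged (src2 unchanged, sig1 unchanged); reused cached 8 without running.
  sig5: runs — src1 0->-9; result -9.
  sig6: runs — sig5 0->-9; result -9.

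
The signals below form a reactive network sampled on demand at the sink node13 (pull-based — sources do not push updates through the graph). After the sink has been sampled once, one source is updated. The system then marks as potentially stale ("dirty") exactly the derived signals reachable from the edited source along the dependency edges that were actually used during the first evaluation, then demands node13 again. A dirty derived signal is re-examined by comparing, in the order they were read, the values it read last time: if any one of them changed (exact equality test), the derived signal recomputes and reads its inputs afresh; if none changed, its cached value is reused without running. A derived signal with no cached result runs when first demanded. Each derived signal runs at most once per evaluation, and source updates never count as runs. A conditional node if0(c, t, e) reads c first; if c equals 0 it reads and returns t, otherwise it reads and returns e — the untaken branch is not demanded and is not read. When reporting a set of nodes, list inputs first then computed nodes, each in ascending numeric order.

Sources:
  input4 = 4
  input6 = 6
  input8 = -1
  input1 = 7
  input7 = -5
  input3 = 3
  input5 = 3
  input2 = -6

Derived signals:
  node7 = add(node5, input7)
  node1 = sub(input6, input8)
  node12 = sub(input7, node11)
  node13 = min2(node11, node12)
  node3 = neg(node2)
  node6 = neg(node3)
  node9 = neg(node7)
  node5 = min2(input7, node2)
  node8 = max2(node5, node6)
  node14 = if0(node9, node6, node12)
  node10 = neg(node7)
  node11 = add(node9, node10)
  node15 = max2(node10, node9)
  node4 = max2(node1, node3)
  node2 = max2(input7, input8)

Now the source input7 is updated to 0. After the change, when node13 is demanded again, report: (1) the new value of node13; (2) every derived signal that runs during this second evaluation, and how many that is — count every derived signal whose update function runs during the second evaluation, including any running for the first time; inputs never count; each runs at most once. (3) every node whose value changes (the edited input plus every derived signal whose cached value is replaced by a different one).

node13 now evaluates to 0.
Run set: node2, node5, node7, node9, node10, node11, node12, node13 (8 run).
Changed values: input7, node2, node5, node7, node9, node10, node11, node12, node13.

Initial pass — values computed on the first demand:
  node2 = max2(-5, -1) = -1
  node5 = min2(-5, -1) = -5
  node7 = add(-5, -5) = -10
  node9 = neg(-10) = 10
  node10 = neg(-10) = 10
  node11 = add(10, 10) = 20
  node12 = sub(-5, 20) = -25
  node13 = min2(20, -25) = -25

Second demand — change propagation:
  node2: re-runs because input7 -5->0; new result 0.
  node5: re-runs because input7 -5->0; node2 -1->0; new result 0.
  node7: re-runs because node5 -5->0; input7 -5->0; new result 0.
  node9: re-runs because node7 -10->0; new result 0.
  node10: re-runs because node7 -10->0; new result 0.
  node11: re-runs because node9 10->0; node10 10->0; new result 0.
  node12: re-runs because input7 -5->0; node11 20->0; new result 0.
  node13: re-runs because node11 20->0; node12 -25->0; new result 0.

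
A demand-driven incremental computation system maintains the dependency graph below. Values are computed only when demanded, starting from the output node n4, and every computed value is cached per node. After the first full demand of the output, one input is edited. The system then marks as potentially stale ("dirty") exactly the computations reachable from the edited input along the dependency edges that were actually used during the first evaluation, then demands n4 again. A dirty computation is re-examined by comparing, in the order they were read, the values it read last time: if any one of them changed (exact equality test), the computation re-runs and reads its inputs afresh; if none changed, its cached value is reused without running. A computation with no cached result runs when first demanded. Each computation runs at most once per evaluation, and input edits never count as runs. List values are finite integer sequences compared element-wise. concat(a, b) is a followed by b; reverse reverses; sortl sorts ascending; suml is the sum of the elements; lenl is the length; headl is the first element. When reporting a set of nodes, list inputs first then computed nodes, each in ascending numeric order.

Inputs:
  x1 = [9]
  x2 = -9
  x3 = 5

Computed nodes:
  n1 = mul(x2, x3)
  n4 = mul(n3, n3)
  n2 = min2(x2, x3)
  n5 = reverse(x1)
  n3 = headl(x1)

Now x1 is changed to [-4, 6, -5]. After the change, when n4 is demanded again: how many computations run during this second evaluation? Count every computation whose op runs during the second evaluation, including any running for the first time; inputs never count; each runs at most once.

First evaluation (everything demanded from the output):
  n3 = headl([9]) = 9
  n4 = mul(9, 9) = 81

Propagation after the edit:
  n3: runs — x1 [9]->[-4, 6, -5]; result -4.
  n4: runs — n3 9->-4; n3 9->-4; result 16.

Computations that run: n3, n4 — 2 in total.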